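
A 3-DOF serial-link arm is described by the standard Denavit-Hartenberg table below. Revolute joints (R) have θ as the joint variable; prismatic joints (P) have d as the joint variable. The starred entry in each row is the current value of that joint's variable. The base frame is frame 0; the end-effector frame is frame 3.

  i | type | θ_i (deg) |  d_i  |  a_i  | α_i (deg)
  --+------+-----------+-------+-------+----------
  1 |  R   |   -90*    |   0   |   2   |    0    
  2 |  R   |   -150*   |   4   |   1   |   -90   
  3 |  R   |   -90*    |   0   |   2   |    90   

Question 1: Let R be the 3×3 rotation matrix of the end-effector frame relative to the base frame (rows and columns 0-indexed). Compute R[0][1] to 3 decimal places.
-0.866

End-effector y-axis (col 1 of R) = (-0.8660,-0.5000,0.0000)
R[0][1] = -0.8660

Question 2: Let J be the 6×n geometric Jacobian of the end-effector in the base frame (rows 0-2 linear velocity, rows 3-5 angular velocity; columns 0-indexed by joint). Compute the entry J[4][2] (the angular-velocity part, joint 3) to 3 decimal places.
axis z_2 = (-0.8660,-0.5000,0.0000); lever o_n−o_2 = (0.0000,0.0000,2.0000)
cross product → J_v[:, 2] = (-1.0000,1.7321,-0.0000)
J_ω[:, 2] = z_2
entry J[4][2] = -0.5000

-0.500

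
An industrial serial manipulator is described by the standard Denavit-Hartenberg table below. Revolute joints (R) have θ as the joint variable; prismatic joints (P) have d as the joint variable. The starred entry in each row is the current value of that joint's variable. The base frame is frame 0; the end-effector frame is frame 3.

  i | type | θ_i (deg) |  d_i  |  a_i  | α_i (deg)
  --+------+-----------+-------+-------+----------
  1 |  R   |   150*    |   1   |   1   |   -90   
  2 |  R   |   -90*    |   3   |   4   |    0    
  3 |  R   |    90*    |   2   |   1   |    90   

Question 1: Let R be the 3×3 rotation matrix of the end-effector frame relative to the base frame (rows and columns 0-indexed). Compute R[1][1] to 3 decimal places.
-0.866

End-effector y-axis (col 1 of R) = (-0.5000,-0.8660,-0.0000)
R[1][1] = -0.8660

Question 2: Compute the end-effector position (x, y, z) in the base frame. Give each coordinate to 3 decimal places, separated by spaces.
after link 1: o_1 = (-0.8660, 0.5000, 1.0000)
after link 2: o_2 = (-2.3660, -2.0981, 5.0000)
after link 3: o_3 = (-4.2321, -3.3301, 5.0000)

-4.232 -3.330 5.000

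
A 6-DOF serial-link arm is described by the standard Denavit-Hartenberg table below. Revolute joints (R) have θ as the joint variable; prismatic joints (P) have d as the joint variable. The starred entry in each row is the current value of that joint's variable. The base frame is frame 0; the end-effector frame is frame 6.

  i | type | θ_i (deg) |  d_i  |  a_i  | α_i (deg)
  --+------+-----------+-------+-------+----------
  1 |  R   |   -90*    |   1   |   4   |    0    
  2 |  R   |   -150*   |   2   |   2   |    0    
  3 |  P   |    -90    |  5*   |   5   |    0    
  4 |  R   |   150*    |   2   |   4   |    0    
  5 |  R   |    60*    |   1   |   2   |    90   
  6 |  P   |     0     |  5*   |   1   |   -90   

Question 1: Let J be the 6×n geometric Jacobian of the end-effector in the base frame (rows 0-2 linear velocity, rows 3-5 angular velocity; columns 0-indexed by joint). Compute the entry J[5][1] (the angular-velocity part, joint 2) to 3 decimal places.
1.000

axis z_1 = (0.0000,0.0000,1.0000); lever o_n−o_1 = (-6.5000,4.1340,10.0000)
cross product → J_v[:, 1] = (-4.1340,-6.5000,0.0000)
J_ω[:, 1] = z_1
entry J[5][1] = 1.0000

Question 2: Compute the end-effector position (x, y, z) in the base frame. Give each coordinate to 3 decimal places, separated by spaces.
after link 1: o_1 = (0.0000, -4.0000, 1.0000)
after link 2: o_2 = (-1.0000, -2.2679, 3.0000)
after link 3: o_3 = (3.3301, 0.2321, 8.0000)
after link 4: o_4 = (-0.6699, 0.2321, 10.0000)
after link 5: o_5 = (-1.6699, -1.5000, 11.0000)
after link 6: o_6 = (-6.5000, 0.1340, 11.0000)

-6.500 0.134 11.000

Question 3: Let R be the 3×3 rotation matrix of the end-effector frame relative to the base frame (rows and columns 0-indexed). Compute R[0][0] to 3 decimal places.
End-effector x-axis (col 0 of R) = (-0.5000,-0.8660,0.0000)
R[0][0] = -0.5000

-0.500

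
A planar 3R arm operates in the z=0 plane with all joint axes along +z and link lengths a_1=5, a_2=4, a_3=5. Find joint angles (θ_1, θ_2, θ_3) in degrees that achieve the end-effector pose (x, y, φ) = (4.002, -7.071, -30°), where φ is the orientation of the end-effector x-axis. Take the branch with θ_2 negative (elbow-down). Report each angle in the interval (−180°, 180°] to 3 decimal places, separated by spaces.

-45.000 -119.997 134.997

wrist centre = target − a_3·(cos φ, sin φ) = (-0.3281, -4.5710)
cos θ_2 = (21.0017−5²−4²)/(2·5·4) = -0.5000; θ_2 = -119.9972° (elbow-down)
β = atan2(-4.5710,-0.3281) = -94.1059°; ψ = atan2(-3.4642,3.0002) = -49.1058°
θ_1 = β − ψ = -45.0001°
θ_3 = φ − θ_1 − θ_2 = 134.9973° (wrapped to (-180°,180°])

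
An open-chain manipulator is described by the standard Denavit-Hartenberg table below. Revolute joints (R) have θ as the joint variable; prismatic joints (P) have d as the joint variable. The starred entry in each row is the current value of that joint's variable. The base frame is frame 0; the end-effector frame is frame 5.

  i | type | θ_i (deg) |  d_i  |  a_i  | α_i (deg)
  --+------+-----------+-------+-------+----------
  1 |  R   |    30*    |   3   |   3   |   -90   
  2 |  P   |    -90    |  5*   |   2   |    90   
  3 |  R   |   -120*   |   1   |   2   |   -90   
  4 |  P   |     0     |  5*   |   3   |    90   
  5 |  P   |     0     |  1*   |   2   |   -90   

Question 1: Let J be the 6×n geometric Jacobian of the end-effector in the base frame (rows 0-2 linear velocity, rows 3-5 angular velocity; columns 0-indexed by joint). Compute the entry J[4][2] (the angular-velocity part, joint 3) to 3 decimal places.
axis z_2 = (-0.8660,-0.5000,0.0000); lever o_n−o_2 = (2.5490,-8.4151,0.8301)
cross product → J_v[:, 2] = (-0.4151,0.7189,8.5622)
J_ω[:, 2] = z_2
entry J[4][2] = -0.5000

-0.500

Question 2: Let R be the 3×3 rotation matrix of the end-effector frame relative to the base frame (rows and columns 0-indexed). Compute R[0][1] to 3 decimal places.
0.866

End-effector y-axis (col 1 of R) = (0.8660,0.5000,-0.0000)
R[0][1] = 0.8660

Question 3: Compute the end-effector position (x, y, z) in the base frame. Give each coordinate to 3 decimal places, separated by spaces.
after link 1: o_1 = (2.5981, 1.5000, 3.0000)
after link 2: o_2 = (0.0981, 5.8301, 5.0000)
after link 3: o_3 = (0.0981, 3.8301, 4.0000)
after link 4: o_4 = (2.6471, -0.5849, 6.8301)
after link 5: o_5 = (2.6471, -2.5849, 5.8301)

2.647 -2.585 5.830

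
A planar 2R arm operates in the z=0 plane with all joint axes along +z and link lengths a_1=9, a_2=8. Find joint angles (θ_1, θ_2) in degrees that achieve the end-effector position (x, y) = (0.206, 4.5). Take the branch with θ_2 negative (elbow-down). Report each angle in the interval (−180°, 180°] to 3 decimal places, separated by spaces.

149.997 -150.000

cos θ_2 = (20.2924−9²−8²)/(2·9·8) = -0.8660; θ_2 = -149.9999° (elbow-down)
β = atan2(4.5000,0.2060) = 87.3790°; ψ = atan2(-4.0000,2.0718) = -62.6181°
θ_1 = β − ψ = 149.9971°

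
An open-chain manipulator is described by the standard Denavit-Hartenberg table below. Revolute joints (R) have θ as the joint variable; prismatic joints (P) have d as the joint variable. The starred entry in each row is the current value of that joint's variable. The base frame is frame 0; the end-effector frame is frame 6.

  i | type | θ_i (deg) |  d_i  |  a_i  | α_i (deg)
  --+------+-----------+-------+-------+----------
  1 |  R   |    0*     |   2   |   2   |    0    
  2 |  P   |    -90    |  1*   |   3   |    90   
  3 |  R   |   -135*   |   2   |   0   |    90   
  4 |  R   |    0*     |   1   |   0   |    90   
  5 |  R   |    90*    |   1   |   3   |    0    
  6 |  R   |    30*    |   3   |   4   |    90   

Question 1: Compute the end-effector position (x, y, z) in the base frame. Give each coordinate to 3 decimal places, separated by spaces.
4.000 0.864 9.692

after link 1: o_1 = (2.0000, 0.0000, 2.0000)
after link 2: o_2 = (2.0000, -3.0000, 3.0000)
after link 3: o_3 = (0.0000, -3.0000, 3.0000)
after link 4: o_4 = (-0.0000, -2.2929, 3.7071)
after link 5: o_5 = (1.0000, -0.1716, 5.8284)
after link 6: o_6 = (4.0000, 0.8637, 9.6921)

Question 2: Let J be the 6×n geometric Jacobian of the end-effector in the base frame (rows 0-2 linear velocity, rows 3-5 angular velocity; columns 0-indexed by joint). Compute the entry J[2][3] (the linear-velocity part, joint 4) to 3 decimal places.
axis z_3 = (-0.0000,0.7071,0.7071); lever o_n−o_3 = (4.0000,3.8637,6.6921)
cross product → J_v[:, 3] = (2.0000,2.8284,-2.8284)
J_ω[:, 3] = z_3
entry J[2][3] = -2.8284

-2.828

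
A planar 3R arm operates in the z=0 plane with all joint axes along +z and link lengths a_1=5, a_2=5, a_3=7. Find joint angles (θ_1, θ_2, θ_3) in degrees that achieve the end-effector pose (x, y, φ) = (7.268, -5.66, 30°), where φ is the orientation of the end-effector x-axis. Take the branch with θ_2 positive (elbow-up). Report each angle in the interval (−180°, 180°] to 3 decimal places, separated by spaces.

-104.997 44.993 90.004

wrist centre = target − a_3·(cos φ, sin φ) = (1.2058, -9.1600)
cos θ_2 = (85.3596−5²−5²)/(2·5·5) = 0.7072; θ_2 = 44.9931° (elbow-up)
β = atan2(-9.1600,1.2058) = -82.5007°; ψ = atan2(3.5351,8.5360) = 22.4965°
θ_1 = β − ψ = -104.9972°
θ_3 = φ − θ_1 − θ_2 = 90.0042° (wrapped to (-180°,180°])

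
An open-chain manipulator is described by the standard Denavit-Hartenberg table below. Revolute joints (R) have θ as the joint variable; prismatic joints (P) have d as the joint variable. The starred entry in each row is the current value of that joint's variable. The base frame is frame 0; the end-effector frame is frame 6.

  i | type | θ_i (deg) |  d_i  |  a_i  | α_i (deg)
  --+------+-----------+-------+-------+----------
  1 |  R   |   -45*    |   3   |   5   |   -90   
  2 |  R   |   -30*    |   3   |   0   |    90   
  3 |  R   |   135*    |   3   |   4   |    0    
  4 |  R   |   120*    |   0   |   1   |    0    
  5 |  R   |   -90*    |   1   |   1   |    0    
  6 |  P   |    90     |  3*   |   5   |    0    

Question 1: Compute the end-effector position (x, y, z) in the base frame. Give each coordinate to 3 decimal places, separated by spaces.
after link 1: o_1 = (3.5355, -3.5355, 3.0000)
after link 2: o_2 = (5.6569, -1.4142, 3.0000)
after link 3: o_3 = (4.8641, 3.3785, 4.1839)
after link 4: o_4 = (4.0226, 2.8540, 4.0545)
after link 5: o_5 = (3.2606, 3.9821, 4.4375)
after link 6: o_6 = (-2.0076, 2.4201, 6.3885)

-2.008 2.420 6.389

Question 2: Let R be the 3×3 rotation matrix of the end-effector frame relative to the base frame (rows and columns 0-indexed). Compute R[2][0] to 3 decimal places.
-0.129

End-effector x-axis (col 0 of R) = (-0.8415,-0.5245,-0.1294)
R[2][0] = -0.1294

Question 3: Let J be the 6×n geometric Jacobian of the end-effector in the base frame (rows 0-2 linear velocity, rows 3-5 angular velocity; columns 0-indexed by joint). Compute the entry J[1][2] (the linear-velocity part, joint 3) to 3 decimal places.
-5.440

axis z_2 = (-0.3536,0.3536,0.8660); lever o_n−o_2 = (-7.6645,3.8343,3.3885)
cross product → J_v[:, 2] = (-2.1226,-5.4396,1.3542)
J_ω[:, 2] = z_2
entry J[1][2] = -5.4396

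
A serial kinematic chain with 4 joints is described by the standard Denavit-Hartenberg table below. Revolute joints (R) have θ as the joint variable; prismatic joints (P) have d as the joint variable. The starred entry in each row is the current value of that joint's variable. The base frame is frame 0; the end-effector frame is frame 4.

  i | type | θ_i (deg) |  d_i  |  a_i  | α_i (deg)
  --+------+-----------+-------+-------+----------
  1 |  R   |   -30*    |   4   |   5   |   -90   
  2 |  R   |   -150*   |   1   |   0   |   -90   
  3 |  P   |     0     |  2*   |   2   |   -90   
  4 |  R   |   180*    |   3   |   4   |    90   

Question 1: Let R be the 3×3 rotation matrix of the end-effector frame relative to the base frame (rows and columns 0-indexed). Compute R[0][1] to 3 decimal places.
End-effector y-axis (col 1 of R) = (-0.5000,-0.8660,0.0000)
R[0][1] = -0.5000

-0.500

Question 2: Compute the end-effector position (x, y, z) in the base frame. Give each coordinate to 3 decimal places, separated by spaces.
after link 1: o_1 = (4.3301, -2.5000, 4.0000)
after link 2: o_2 = (4.8301, -1.6340, 4.0000)
after link 3: o_3 = (4.1962, -1.2679, 6.7321)
after link 4: o_4 = (5.6962, -5.5981, 4.7321)

5.696 -5.598 4.732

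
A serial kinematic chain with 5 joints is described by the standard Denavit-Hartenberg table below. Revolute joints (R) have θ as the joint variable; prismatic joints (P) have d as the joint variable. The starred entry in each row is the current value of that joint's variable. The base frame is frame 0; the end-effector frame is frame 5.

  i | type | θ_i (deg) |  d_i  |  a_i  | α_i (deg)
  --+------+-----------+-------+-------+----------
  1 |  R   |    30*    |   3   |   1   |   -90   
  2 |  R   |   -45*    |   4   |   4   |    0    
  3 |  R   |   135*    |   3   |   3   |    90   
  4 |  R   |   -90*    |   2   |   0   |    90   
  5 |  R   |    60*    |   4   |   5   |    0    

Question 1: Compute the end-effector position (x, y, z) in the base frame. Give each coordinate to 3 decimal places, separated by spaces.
6.548 8.976 6.828

after link 1: o_1 = (0.8660, 0.5000, 3.0000)
after link 2: o_2 = (1.3155, 5.3783, 5.8284)
after link 3: o_3 = (-0.1845, 7.9764, 2.8284)
after link 4: o_4 = (1.5476, 8.9764, 2.8284)
after link 5: o_5 = (6.5476, 8.9764, 6.8284)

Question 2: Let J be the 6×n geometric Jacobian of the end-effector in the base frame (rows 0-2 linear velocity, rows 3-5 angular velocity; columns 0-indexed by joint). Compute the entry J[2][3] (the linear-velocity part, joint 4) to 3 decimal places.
-2.500

axis z_3 = (0.8660,0.5000,0.0000); lever o_n−o_3 = (6.7321,1.0000,4.0000)
cross product → J_v[:, 3] = (2.0000,-3.4641,-2.5000)
J_ω[:, 3] = z_3
entry J[2][3] = -2.5000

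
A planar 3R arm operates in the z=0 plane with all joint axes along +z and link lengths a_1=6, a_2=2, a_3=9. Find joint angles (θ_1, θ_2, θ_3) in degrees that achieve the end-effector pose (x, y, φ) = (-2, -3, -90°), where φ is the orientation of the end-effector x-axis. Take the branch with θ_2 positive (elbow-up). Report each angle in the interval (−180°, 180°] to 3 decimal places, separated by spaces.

wrist centre = target − a_3·(cos φ, sin φ) = (-2.0000, 6.0000)
cos θ_2 = (40.0000−6²−2²)/(2·6·2) = 0.0000; θ_2 = 90.0000° (elbow-up)
β = atan2(6.0000,-2.0000) = 108.4349°; ψ = atan2(2.0000,6.0000) = 18.4349°
θ_1 = β − ψ = 90.0000°
θ_3 = φ − θ_1 − θ_2 = 90.0000° (wrapped to (-180°,180°])

90.000 90.000 90.000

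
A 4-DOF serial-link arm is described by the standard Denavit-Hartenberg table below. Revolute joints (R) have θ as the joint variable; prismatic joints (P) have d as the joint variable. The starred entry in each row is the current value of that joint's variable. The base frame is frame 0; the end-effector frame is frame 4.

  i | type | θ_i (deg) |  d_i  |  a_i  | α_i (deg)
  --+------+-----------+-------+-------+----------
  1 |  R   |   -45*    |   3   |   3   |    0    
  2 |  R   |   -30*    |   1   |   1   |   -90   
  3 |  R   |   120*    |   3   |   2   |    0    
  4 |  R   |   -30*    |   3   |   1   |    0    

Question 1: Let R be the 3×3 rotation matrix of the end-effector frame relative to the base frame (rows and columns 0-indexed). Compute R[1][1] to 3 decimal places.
0.966

End-effector y-axis (col 1 of R) = (-0.2588,0.9659,-0.0000)
R[1][1] = 0.9659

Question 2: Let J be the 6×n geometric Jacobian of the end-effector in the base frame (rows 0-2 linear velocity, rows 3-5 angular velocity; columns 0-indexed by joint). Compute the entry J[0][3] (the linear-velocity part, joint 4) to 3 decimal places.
axis z_3 = (0.9659,0.2588,0.0000); lever o_n−o_3 = (2.8978,0.7765,-1.0000)
cross product → J_v[:, 3] = (-0.2588,0.9659,-0.0000)
J_ω[:, 3] = z_3
entry J[0][3] = -0.2588

-0.259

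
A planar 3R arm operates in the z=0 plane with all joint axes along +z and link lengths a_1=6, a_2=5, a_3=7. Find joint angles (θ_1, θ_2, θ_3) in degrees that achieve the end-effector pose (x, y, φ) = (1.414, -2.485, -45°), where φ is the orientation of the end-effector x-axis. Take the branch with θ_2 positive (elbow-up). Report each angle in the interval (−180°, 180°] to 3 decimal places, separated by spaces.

wrist centre = target − a_3·(cos φ, sin φ) = (-3.5357, 2.4647)
cos θ_2 = (18.5765−6²−5²)/(2·6·5) = -0.7071; θ_2 = 134.9961° (elbow-up)
β = atan2(2.4647,-3.5357) = 145.1199°; ψ = atan2(3.5358,2.4647) = 55.1205°
θ_1 = β − ψ = 89.9994°
θ_3 = φ − θ_1 − θ_2 = 90.0046° (wrapped to (-180°,180°])

89.999 134.996 90.005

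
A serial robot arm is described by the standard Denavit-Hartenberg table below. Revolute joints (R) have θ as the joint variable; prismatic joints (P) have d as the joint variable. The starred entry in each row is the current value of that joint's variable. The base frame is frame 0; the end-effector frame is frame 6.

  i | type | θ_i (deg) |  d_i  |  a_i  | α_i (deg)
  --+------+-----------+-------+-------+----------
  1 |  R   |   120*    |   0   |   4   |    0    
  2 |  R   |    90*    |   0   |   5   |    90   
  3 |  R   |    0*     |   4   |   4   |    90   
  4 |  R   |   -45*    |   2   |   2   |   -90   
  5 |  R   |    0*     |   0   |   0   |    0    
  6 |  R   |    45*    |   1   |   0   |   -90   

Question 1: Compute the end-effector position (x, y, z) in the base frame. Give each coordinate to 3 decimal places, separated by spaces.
-13.278 0.755 -2.000

after link 1: o_1 = (-2.0000, 3.4641, 0.0000)
after link 2: o_2 = (-6.3301, 0.9641, 0.0000)
after link 3: o_3 = (-11.7942, 2.4282, 0.0000)
after link 4: o_4 = (-12.3119, 0.4964, -2.0000)
after link 5: o_5 = (-12.3119, 0.4964, -2.0000)
after link 6: o_6 = (-13.2778, 0.7552, -2.0000)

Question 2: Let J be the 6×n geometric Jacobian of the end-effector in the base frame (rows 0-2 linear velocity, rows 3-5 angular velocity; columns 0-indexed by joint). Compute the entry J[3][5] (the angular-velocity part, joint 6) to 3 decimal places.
-0.966

axis z_5 = (-0.9659,0.2588,0.0000); lever o_n−o_5 = (-0.9659,0.2588,0.0000)
cross product → J_v[:, 5] = (-0.0000,-0.0000,-0.0000)
J_ω[:, 5] = z_5
entry J[3][5] = -0.9659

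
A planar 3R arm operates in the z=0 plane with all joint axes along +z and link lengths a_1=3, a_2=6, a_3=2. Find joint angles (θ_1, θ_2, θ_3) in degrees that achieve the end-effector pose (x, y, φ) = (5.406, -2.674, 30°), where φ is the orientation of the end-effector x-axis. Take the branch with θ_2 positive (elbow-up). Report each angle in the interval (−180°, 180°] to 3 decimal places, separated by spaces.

wrist centre = target − a_3·(cos φ, sin φ) = (3.6739, -3.6740)
cos θ_2 = (26.9962−3²−6²)/(2·3·6) = -0.5001; θ_2 = 120.0070° (elbow-up)
β = atan2(-3.6740,3.6739) = -45.0004°; ψ = atan2(5.1958,-0.0006) = 90.0070°
θ_1 = β − ψ = -135.0074°
θ_3 = φ − θ_1 − θ_2 = 45.0004° (wrapped to (-180°,180°])

-135.007 120.007 45.000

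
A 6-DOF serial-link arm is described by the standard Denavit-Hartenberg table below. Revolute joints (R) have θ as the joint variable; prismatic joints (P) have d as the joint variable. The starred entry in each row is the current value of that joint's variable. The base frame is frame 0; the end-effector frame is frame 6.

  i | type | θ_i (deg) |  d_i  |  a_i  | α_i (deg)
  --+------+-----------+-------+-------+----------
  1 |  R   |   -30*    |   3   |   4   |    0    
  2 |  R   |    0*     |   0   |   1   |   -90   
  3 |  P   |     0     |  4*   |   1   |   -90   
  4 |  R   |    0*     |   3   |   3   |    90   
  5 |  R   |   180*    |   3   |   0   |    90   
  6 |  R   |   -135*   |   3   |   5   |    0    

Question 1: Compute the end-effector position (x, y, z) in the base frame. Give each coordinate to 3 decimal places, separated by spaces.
after link 1: o_1 = (3.4641, -2.0000, 3.0000)
after link 2: o_2 = (4.3301, -2.5000, 3.0000)
after link 3: o_3 = (7.1962, 0.4641, 3.0000)
after link 4: o_4 = (9.7942, -1.0359, 0.0000)
after link 5: o_5 = (11.2942, 1.5622, 0.0000)
after link 6: o_6 = (12.5883, -3.2675, -3.0000)

12.588 -3.267 -3.000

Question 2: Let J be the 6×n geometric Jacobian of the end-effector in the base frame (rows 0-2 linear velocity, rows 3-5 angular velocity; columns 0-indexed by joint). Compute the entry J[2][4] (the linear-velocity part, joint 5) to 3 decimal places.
-3.536

axis z_4 = (0.5000,0.8660,0.0000); lever o_n−o_4 = (2.7941,-2.2316,-3.0000)
cross product → J_v[:, 4] = (-2.5981,1.5000,-3.5355)
J_ω[:, 4] = z_4
entry J[2][4] = -3.5355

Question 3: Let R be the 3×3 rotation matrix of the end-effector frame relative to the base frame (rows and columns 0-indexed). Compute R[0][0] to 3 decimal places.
0.259

End-effector x-axis (col 0 of R) = (0.2588,-0.9659,-0.0000)
R[0][0] = 0.2588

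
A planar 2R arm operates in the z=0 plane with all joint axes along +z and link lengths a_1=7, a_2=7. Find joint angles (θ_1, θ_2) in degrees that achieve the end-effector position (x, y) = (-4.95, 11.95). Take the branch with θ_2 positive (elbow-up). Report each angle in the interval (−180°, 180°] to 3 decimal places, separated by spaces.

90.004 44.993

cos θ_2 = (167.3050−7²−7²)/(2·7·7) = 0.7072; θ_2 = 44.9929° (elbow-up)
β = atan2(11.9500,-4.9500) = 112.5006°; ψ = atan2(4.9491,11.9504) = 22.4965°
θ_1 = β − ψ = 90.0041°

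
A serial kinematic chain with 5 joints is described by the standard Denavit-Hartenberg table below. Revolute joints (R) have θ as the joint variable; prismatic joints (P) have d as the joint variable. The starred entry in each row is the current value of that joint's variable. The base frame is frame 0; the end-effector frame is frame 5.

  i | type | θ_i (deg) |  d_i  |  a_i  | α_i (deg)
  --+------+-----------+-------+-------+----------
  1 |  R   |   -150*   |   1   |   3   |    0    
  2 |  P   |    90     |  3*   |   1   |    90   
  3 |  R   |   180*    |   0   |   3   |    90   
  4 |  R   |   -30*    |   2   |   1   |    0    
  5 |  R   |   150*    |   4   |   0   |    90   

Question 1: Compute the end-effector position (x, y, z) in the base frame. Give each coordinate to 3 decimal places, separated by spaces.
-3.598 1.232 10.000

after link 1: o_1 = (-2.5981, -1.5000, 1.0000)
after link 2: o_2 = (-2.0981, -2.3660, 4.0000)
after link 3: o_3 = (-3.5981, 0.2321, 4.0000)
after link 4: o_4 = (-3.5981, 1.2321, 6.0000)
after link 5: o_5 = (-3.5981, 1.2321, 10.0000)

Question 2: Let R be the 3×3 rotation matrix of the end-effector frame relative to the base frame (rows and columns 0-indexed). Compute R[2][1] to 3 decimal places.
1.000

End-effector y-axis (col 1 of R) = (0.0000,-0.0000,1.0000)
R[2][1] = 1.0000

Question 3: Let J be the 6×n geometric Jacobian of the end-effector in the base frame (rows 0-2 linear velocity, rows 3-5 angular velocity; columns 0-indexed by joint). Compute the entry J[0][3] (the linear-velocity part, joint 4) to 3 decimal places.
axis z_3 = (0.0000,-0.0000,1.0000); lever o_n−o_3 = (0.0000,1.0000,6.0000)
cross product → J_v[:, 3] = (-1.0000,0.0000,0.0000)
J_ω[:, 3] = z_3
entry J[0][3] = -1.0000

-1.000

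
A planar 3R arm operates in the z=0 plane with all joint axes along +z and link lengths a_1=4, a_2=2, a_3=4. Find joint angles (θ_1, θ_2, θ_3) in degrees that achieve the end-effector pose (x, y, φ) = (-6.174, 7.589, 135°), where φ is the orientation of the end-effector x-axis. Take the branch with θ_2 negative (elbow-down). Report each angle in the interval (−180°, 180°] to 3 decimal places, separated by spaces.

134.996 -30.004 30.008

wrist centre = target − a_3·(cos φ, sin φ) = (-3.3456, 4.7606)
cos θ_2 = (33.8559−4²−2²)/(2·4·2) = 0.8660; θ_2 = -30.0035° (elbow-down)
β = atan2(4.7606,-3.3456) = 125.0983°; ψ = atan2(-1.0001,5.7320) = -9.8972°
θ_1 = β − ψ = 134.9955°
θ_3 = φ − θ_1 − θ_2 = 30.0080° (wrapped to (-180°,180°])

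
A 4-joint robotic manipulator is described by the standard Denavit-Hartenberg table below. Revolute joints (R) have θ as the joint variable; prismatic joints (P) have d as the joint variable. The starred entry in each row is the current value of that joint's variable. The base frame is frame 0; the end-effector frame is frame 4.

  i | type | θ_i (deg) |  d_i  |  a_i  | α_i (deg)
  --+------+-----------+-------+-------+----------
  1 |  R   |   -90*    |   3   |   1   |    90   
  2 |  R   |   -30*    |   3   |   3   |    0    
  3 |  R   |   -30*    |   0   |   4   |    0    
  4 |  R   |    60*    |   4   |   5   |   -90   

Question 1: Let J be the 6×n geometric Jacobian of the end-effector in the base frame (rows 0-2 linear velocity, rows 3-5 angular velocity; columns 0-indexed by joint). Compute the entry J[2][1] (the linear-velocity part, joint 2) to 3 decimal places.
axis z_1 = (-1.0000,-0.0000,0.0000); lever o_n−o_1 = (-7.0000,-9.5981,-4.9641)
cross product → J_v[:, 1] = (0.0000,-4.9641,9.5981)
J_ω[:, 1] = z_1
entry J[2][1] = 9.5981

9.598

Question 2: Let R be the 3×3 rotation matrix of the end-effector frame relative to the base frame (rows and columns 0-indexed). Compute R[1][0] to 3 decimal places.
End-effector x-axis (col 0 of R) = (0.0000,-1.0000,0.0000)
R[1][0] = -1.0000

-1.000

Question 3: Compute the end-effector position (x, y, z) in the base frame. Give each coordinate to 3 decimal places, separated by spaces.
after link 1: o_1 = (0.0000, -1.0000, 3.0000)
after link 2: o_2 = (-3.0000, -3.5981, 1.5000)
after link 3: o_3 = (-3.0000, -5.5981, -1.9641)
after link 4: o_4 = (-7.0000, -10.5981, -1.9641)

-7.000 -10.598 -1.964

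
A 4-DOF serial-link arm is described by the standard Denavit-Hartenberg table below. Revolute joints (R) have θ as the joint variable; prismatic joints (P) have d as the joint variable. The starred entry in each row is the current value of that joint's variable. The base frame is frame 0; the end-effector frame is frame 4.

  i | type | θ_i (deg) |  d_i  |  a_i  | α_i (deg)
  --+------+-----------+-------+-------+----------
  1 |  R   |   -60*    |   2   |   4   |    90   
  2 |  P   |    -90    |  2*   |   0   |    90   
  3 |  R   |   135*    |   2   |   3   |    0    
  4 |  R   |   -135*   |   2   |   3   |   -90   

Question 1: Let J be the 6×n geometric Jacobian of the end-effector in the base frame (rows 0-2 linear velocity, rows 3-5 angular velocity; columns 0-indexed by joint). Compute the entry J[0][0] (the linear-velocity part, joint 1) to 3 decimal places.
2.061

axis z_0 = ẑ; lever o_n−o_0 = (-3.5692,-2.0607,1.1213)
cross product → J_v[:, 0] = (2.0607,-3.5692,0.0000)
J_ω[:, 0] = z_0
entry J[0][0] = 2.0607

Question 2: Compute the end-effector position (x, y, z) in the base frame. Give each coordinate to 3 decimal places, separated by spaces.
after link 1: o_1 = (2.0000, -3.4641, 2.0000)
after link 2: o_2 = (0.2679, -4.4641, 2.0000)
after link 3: o_3 = (-2.5692, -3.7927, 4.1213)
after link 4: o_4 = (-3.5692, -2.0607, 1.1213)

-3.569 -2.061 1.121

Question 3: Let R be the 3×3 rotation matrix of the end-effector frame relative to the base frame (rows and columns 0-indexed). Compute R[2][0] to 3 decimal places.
-1.000

End-effector x-axis (col 0 of R) = (0.0000,-0.0000,-1.0000)
R[2][0] = -1.0000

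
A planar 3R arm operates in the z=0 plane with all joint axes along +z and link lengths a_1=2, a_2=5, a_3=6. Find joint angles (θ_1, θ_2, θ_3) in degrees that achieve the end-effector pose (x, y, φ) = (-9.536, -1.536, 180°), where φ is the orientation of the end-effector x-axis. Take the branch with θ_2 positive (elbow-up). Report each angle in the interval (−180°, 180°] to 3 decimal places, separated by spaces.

90.027 134.981 -45.008

wrist centre = target − a_3·(cos φ, sin φ) = (-3.5360, -1.5360)
cos θ_2 = (14.8626−2²−5²)/(2·2·5) = -0.7069; θ_2 = 134.9808° (elbow-up)
β = atan2(-1.5360,-3.5360) = -156.5204°; ψ = atan2(3.5367,-1.5344) = 113.4529°
θ_1 = β − ψ = -269.9733°
θ_3 = φ − θ_1 − θ_2 = -45.0076° (wrapped to (-180°,180°])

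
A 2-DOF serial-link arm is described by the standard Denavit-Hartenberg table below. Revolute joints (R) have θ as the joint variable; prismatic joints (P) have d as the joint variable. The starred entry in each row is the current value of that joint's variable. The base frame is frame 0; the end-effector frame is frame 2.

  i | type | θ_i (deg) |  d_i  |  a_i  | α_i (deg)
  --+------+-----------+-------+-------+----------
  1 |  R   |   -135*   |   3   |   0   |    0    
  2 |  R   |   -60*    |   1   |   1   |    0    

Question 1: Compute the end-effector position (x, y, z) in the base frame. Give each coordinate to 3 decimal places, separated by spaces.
after link 1: o_1 = (0.0000, 0.0000, 3.0000)
after link 2: o_2 = (-0.9659, 0.2588, 4.0000)

-0.966 0.259 4.000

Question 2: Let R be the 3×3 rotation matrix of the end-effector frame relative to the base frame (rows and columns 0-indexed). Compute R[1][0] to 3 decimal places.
End-effector x-axis (col 0 of R) = (-0.9659,0.2588,0.0000)
R[1][0] = 0.2588

0.259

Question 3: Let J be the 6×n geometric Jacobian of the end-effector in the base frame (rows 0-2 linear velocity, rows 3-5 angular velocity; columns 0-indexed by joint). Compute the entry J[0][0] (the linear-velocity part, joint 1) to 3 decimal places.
axis z_0 = ẑ; lever o_n−o_0 = (-0.9659,0.2588,4.0000)
cross product → J_v[:, 0] = (-0.2588,-0.9659,0.0000)
J_ω[:, 0] = z_0
entry J[0][0] = -0.2588

-0.259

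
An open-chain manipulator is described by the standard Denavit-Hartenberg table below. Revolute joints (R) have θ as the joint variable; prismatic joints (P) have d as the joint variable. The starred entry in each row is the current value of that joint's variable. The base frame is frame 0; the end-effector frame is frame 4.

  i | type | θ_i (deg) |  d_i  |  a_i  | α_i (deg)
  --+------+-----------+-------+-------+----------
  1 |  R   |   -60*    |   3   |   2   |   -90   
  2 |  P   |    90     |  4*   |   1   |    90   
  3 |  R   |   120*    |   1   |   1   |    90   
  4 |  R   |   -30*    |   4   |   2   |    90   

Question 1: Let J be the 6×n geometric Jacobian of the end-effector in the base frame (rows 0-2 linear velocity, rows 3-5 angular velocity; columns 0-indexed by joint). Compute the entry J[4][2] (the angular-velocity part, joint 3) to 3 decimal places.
axis z_2 = (0.5000,-0.8660,0.0000); lever o_n−o_2 = (3.7811,2.1830,-2.0981)
cross product → J_v[:, 2] = (1.8170,1.0490,4.3660)
J_ω[:, 2] = z_2
entry J[4][2] = -0.8660

-0.866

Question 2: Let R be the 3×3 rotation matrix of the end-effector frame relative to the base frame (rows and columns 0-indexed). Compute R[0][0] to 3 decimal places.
0.400

End-effector x-axis (col 0 of R) = (0.3995,0.8080,0.4330)
R[0][0] = 0.3995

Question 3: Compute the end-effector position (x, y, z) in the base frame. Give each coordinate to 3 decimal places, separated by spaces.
8.245 2.451 -0.098

after link 1: o_1 = (1.0000, -1.7321, 3.0000)
after link 2: o_2 = (4.4641, 0.2679, 2.0000)
after link 3: o_3 = (5.7141, -0.1651, 2.5000)
after link 4: o_4 = (8.2452, 2.4510, -0.0981)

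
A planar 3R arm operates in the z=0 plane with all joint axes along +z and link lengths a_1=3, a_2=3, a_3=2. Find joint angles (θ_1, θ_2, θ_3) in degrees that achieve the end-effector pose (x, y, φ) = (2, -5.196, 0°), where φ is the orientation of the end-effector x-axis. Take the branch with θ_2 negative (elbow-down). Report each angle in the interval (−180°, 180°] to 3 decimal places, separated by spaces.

-59.997 -60.006 120.003

wrist centre = target − a_3·(cos φ, sin φ) = (0.0000, -5.1960)
cos θ_2 = (26.9984−3²−3²)/(2·3·3) = 0.4999; θ_2 = -60.0058° (elbow-down)
β = atan2(-5.1960,0.0000) = -90.0000°; ψ = atan2(-2.5982,4.4997) = -30.0029°
θ_1 = β − ψ = -59.9971°
θ_3 = φ − θ_1 − θ_2 = 120.0029° (wrapped to (-180°,180°])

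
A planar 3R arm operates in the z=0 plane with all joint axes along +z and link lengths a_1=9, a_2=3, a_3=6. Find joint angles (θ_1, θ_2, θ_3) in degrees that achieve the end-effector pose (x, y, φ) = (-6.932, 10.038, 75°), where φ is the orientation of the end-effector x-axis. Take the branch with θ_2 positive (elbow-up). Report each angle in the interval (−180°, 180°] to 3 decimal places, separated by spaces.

134.999 90.008 -150.008

wrist centre = target − a_3·(cos φ, sin φ) = (-8.4849, 4.2424)
cos θ_2 = (89.9921−9²−3²)/(2·9·3) = -0.0001; θ_2 = 90.0084° (elbow-up)
β = atan2(4.2424,-8.4849) = 153.4350°; ψ = atan2(3.0000,8.9996) = 18.4358°
θ_1 = β − ψ = 134.9992°
θ_3 = φ − θ_1 − θ_2 = -150.0076° (wrapped to (-180°,180°])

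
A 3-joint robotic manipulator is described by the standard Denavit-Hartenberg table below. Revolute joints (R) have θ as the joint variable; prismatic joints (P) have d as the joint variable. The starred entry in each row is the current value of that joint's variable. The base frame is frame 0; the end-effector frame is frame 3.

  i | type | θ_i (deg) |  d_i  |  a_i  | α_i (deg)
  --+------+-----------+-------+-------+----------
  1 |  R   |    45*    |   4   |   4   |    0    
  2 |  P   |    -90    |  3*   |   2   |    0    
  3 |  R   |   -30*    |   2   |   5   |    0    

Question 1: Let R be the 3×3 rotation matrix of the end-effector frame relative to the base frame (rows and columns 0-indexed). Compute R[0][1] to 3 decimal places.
End-effector y-axis (col 1 of R) = (0.9659,0.2588,0.0000)
R[0][1] = 0.9659

0.966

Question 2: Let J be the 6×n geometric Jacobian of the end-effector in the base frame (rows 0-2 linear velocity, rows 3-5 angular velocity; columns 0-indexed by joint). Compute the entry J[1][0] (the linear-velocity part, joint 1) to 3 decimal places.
5.537

axis z_0 = ẑ; lever o_n−o_0 = (5.5367,-3.4154,9.0000)
cross product → J_v[:, 0] = (3.4154,5.5367,-0.0000)
J_ω[:, 0] = z_0
entry J[1][0] = 5.5367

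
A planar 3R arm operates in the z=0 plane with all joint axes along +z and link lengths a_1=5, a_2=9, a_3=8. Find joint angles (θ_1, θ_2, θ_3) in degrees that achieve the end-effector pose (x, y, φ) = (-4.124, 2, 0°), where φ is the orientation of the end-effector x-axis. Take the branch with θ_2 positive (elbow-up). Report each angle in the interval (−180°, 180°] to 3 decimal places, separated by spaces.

wrist centre = target − a_3·(cos φ, sin φ) = (-12.1240, 2.0000)
cos θ_2 = (150.9914−5²−9²)/(2·5·9) = 0.4999; θ_2 = 60.0063° (elbow-up)
β = atan2(2.0000,-12.1240) = 170.6327°; ψ = atan2(7.7947,9.4991) = 39.3713°
θ_1 = β − ψ = 131.2614°
θ_3 = φ − θ_1 − θ_2 = 168.7323° (wrapped to (-180°,180°])

131.261 60.006 168.732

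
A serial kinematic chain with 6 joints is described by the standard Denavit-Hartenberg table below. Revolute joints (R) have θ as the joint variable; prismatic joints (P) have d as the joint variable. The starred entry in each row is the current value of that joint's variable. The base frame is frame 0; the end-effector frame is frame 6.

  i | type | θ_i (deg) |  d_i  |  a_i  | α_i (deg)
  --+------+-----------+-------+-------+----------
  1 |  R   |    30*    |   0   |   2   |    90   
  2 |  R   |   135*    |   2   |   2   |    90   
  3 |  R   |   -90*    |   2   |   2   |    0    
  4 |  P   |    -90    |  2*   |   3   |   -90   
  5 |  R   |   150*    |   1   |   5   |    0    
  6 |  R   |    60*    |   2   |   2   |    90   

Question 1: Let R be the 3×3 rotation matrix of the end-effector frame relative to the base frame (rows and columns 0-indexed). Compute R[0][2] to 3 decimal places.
-0.837

End-effector z-axis (col 2 of R) = (-0.8365,-0.4830,-0.2588)
R[0][2] = -0.8365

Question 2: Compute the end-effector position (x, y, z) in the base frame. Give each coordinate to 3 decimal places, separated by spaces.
-1.337 2.692 5.347

after link 1: o_1 = (1.7321, 1.0000, 0.0000)
after link 2: o_2 = (1.5073, -1.4392, 1.4142)
after link 3: o_3 = (1.7321, 1.0000, 2.8284)
after link 4: o_4 = (4.7939, 2.7678, 2.1213)
after link 5: o_5 = (0.1113, 1.2190, 3.4154)
after link 6: o_6 = (-1.3370, 2.6922, 5.3473)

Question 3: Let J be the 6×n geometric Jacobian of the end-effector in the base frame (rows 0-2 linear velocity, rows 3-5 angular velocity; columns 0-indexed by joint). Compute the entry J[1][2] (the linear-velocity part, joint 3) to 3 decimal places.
axis z_2 = (0.6124,0.3536,0.7071); lever o_n−o_2 = (-2.8443,4.1314,3.9331)
cross product → J_v[:, 2] = (-1.5308,-4.4197,3.5355)
J_ω[:, 2] = z_2
entry J[1][2] = -4.4197

-4.420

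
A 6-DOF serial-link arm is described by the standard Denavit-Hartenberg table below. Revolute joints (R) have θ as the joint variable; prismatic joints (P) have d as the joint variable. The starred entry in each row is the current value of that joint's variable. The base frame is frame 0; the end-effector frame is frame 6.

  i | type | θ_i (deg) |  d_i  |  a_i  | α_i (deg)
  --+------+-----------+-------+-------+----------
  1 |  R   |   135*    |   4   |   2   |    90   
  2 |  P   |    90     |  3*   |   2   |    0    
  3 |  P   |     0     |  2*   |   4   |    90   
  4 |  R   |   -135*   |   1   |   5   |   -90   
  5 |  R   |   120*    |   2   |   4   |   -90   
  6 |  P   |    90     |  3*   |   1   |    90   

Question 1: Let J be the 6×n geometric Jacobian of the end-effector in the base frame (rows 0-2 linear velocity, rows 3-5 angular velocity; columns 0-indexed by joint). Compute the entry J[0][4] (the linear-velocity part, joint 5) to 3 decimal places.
-2.269

axis z_4 = (-0.5000,-0.5000,0.7071); lever o_n−o_4 = (3.1879,0.4102,3.9584)
cross product → J_v[:, 4] = (-2.2693,4.2334,1.3888)
J_ω[:, 4] = z_4
entry J[0][4] = -2.2693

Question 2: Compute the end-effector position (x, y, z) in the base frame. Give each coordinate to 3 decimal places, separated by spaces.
after link 1: o_1 = (-1.4142, 1.4142, 4.0000)
after link 2: o_2 = (0.7071, 3.5355, 6.0000)
after link 3: o_3 = (2.1213, 4.9497, 10.0000)
after link 4: o_4 = (-1.0858, 3.1569, 6.4645)
after link 5: o_5 = (1.3637, 0.7074, 9.2929)
after link 6: o_6 = (2.1021, 3.5671, 10.4229)

2.102 3.567 10.423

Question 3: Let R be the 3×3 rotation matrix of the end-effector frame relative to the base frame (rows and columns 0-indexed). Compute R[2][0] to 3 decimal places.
End-effector x-axis (col 0 of R) = (0.5000,0.5000,-0.7071)
R[2][0] = -0.7071

-0.707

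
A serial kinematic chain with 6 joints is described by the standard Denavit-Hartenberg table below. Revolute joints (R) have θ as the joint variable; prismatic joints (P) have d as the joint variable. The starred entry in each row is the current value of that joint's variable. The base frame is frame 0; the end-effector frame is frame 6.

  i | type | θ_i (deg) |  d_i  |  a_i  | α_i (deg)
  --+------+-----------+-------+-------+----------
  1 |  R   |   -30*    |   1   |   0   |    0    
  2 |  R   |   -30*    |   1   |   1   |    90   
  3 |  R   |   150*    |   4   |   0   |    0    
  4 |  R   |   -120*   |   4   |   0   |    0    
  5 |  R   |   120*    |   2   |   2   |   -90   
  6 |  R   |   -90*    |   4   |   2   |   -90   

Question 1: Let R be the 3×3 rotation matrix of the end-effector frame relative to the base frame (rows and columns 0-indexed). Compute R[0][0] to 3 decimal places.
End-effector x-axis (col 0 of R) = (-0.8660,-0.5000,0.0000)
R[0][0] = -0.8660

-0.866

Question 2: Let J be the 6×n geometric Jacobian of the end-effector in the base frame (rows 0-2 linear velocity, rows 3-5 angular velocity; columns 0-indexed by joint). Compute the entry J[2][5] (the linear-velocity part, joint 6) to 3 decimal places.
axis z_5 = (-0.2500,0.4330,-0.8660); lever o_n−o_5 = (-2.7321,0.7321,-3.4641)
cross product → J_v[:, 5] = (-0.8660,1.5000,1.0000)
J_ω[:, 5] = z_5
entry J[2][5] = 1.0000

1.000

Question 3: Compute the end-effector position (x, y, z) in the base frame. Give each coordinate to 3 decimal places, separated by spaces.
-11.758 -3.634 -0.464

after link 1: o_1 = (0.0000, 0.0000, 1.0000)
after link 2: o_2 = (0.5000, -0.8660, 2.0000)
after link 3: o_3 = (-2.9641, -2.8660, 2.0000)
after link 4: o_4 = (-6.4282, -4.8660, 2.0000)
after link 5: o_5 = (-9.0263, -4.3660, 3.0000)
after link 6: o_6 = (-11.7583, -3.6340, -0.4641)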